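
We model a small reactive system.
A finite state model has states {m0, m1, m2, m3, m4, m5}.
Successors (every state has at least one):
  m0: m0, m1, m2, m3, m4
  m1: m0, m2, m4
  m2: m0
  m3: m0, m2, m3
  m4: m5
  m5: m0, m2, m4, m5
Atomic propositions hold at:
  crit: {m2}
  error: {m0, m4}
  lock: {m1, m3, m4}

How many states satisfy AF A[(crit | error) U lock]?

3

Sat(crit | error) = {m0, m2, m4}
A[(crit | error) U lock]: least fixpoint, start Z0 = Sat(lock) = {m1, m3, m4}, add states in Sat(crit | error) with every successor in Z. Already a fixed point.
Sat(A[(crit | error) U lock]) = {m1, m3, m4}
AF A[(crit | error) U lock]: least fixpoint, start Z0 = {m1, m3, m4}, add states with every successor in Z. Already a fixed point.
Sat(AF A[(crit | error) U lock]) = {m1, m3, m4}
|Sat(AF A[(crit | error) U lock])| = |{m1, m3, m4}| = 3.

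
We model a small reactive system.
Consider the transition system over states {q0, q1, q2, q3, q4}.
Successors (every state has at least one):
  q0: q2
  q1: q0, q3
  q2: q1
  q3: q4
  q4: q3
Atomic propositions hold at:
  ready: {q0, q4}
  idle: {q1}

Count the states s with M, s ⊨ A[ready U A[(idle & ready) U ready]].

Sat(idle & ready) = ∅
A[(idle & ready) U ready]: least fixpoint, start Z0 = Sat(ready) = {q0, q4}, add states in Sat(idle & ready) with every successor in Z. Already a fixed point.
Sat(A[(idle & ready) U ready]) = {q0, q4}
A[ready U A[(idle & ready) U ready]]: least fixpoint, start Z0 = Sat(A[(idle & ready) U ready]) = {q0, q4}, add states in Sat(ready) with every successor in Z. Already a fixed point.
Sat(A[ready U A[(idle & ready) U ready]]) = {q0, q4}
|Sat(A[ready U A[(idle & ready) U ready]])| = |{q0, q4}| = 2.

2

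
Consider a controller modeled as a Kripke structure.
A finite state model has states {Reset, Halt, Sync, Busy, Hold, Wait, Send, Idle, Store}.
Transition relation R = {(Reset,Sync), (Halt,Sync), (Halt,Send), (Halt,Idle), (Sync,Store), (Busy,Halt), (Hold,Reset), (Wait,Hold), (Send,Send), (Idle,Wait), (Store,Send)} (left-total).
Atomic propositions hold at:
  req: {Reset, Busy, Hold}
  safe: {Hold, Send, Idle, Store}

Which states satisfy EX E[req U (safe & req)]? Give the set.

Sat(safe & req) = {Hold}
E[req U (safe & req)]: least fixpoint, start Z0 = Sat((safe & req)) = {Hold}, add states in Sat(req) with some successor in Z. Already a fixed point.
Sat(E[req U (safe & req)]) = {Hold}
Sat(EX E[req U (safe & req)]) = {s : some successor in {Hold}} = {Wait}

{Wait}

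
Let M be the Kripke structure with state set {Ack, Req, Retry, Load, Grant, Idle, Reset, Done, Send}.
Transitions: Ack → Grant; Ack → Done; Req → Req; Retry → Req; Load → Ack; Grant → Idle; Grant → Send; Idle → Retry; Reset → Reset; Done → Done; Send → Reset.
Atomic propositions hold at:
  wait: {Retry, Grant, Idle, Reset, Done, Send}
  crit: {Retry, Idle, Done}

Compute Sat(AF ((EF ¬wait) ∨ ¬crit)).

{Ack, Req, Retry, Load, Grant, Idle, Reset, Send}

Sat(¬wait) = {Ack, Req, Load}
EF ¬wait: least fixpoint, start Z0 = {Ack, Req, Load}, add states with some successor in Z. Z1 = {Ack, Req, Retry, Load}; Z2 = {Ack, Req, Retry, Load, Idle}; Z3 = {Ack, Req, Retry, Load, Grant, Idle}; fixed.
Sat(EF ¬wait) = {Ack, Req, Retry, Load, Grant, Idle}
Sat(¬crit) = {Ack, Req, Load, Grant, Reset, Send}
Sat((EF ¬wait) ∨ ¬crit) = {Ack, Req, Retry, Load, Grant, Idle, Reset, Send}
AF ((EF ¬wait) ∨ ¬crit): least fixpoint, start Z0 = {Ack, Req, Retry, Load, Grant, Idle, Reset, Send}, add states with every successor in Z. Already a fixed point.
Sat(AF ((EF ¬wait) ∨ ¬crit)) = {Ack, Req, Retry, Load, Grant, Idle, Reset, Send}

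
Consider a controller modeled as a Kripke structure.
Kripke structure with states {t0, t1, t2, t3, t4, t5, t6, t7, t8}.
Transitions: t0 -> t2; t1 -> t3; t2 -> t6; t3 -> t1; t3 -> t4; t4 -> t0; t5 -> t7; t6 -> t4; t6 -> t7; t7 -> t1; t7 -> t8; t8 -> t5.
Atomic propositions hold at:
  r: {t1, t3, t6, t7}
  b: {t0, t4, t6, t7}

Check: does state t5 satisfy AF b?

Yes

AF b: least fixpoint, start Z0 = {t0, t4, t6, t7}, add states with every successor in Z. Z1 = {t0, t2, t4, t5, t6, t7}; Z2 = {t0, t2, t4, t5, t6, t7, t8}; fixed.
Sat(AF b) = {t0, t2, t4, t5, t6, t7, t8}
t5 ∈ Sat(AF b) = {t0, t2, t4, t5, t6, t7, t8}, so the formula holds at t5.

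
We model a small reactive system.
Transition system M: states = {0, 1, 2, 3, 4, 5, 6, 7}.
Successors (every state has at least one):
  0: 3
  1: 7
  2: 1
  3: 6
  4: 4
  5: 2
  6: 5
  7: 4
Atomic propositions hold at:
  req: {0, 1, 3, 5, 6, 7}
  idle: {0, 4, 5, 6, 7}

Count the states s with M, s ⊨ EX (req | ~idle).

6

Sat(~idle) = {1, 2, 3}
Sat(req | ~idle) = {0, 1, 2, 3, 5, 6, 7}
Sat(EX (req | ~idle)) = {s : some successor in {0, 1, 2, 3, 5, 6, 7}} = {0, 1, 2, 3, 5, 6}
|Sat(EX (req | ~idle))| = |{0, 1, 2, 3, 5, 6}| = 6.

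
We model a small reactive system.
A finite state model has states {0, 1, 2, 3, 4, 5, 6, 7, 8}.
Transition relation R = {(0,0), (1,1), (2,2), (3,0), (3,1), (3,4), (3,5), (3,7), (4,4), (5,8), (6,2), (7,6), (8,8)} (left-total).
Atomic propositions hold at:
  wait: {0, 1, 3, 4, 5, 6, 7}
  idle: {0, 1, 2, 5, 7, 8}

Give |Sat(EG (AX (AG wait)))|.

3

AG wait: greatest fixpoint, start Z0 = {0, 1, 3, 4, 5, 6, 7}, keep only states in Sat with every successor in Z. Z1 = {0, 1, 3, 4, 7}; Z2 = {0, 1, 4}; fixed.
Sat(AG wait) = {0, 1, 4}
Sat(AX (AG wait)) = {s : every successor in {0, 1, 4}} = {0, 1, 4}
EG (AX (AG wait)): greatest fixpoint, start Z0 = {0, 1, 4}, keep only states in Sat with some successor in Z. Already a fixed point.
Sat(EG (AX (AG wait))) = {0, 1, 4}
|Sat(EG (AX (AG wait)))| = |{0, 1, 4}| = 3.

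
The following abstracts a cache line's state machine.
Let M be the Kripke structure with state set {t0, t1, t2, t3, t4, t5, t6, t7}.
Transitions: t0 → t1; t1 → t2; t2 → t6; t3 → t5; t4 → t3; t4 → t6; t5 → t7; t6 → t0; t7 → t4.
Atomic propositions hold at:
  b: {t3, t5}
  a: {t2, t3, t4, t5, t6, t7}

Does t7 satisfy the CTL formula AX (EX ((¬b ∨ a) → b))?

Sat(¬b) = {t0, t1, t2, t4, t6, t7}
Sat(¬b ∨ a) = {t0, t1, t2, t3, t4, t5, t6, t7}
Sat((¬b ∨ a) → b) = {t3, t5}
Sat(EX ((¬b ∨ a) → b)) = {s : some successor in {t3, t5}} = {t3, t4}
Sat(AX (EX ((¬b ∨ a) → b))) = {s : every successor in {t3, t4}} = {t7}
t7 ∈ Sat(AX (EX ((¬b ∨ a) → b))) = {t7}, so the formula holds at t7.

Yes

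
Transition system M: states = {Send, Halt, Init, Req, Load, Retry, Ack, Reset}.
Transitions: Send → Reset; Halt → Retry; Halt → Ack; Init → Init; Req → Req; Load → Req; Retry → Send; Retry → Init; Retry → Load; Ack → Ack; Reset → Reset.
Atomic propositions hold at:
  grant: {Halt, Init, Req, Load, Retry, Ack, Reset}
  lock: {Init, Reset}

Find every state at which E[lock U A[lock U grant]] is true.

A[lock U grant]: least fixpoint, start Z0 = Sat(grant) = {Halt, Init, Req, Load, Retry, Ack, Reset}, add states in Sat(lock) with every successor in Z. Already a fixed point.
Sat(A[lock U grant]) = {Halt, Init, Req, Load, Retry, Ack, Reset}
E[lock U A[lock U grant]]: least fixpoint, start Z0 = Sat(A[lock U grant]) = {Halt, Init, Req, Load, Retry, Ack, Reset}, add states in Sat(lock) with some successor in Z. Already a fixed point.
Sat(E[lock U A[lock U grant]]) = {Halt, Init, Req, Load, Retry, Ack, Reset}

{Halt, Init, Req, Load, Retry, Ack, Reset}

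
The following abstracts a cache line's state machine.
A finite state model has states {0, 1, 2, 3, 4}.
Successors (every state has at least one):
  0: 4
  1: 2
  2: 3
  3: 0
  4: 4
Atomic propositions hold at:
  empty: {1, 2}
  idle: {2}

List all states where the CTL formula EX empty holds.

Sat(EX empty) = {s : some successor in {1, 2}} = {1}

{1}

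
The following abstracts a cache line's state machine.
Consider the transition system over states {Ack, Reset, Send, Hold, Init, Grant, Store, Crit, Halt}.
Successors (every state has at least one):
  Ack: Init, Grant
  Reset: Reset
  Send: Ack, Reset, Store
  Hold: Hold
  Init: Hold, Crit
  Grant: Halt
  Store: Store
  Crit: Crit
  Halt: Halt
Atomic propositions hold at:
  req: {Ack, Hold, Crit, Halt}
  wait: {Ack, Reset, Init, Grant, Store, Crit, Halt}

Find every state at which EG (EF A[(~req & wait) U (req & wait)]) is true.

{Ack, Send, Init, Grant, Crit, Halt}

Sat(~req) = {Reset, Send, Init, Grant, Store}
Sat(~req & wait) = {Reset, Init, Grant, Store}
Sat(req & wait) = {Ack, Crit, Halt}
A[(~req & wait) U (req & wait)]: least fixpoint, start Z0 = Sat((req & wait)) = {Ack, Crit, Halt}, add states in Sat(~req & wait) with every successor in Z. Z1 = {Ack, Grant, Crit, Halt}; fixed.
Sat(A[(~req & wait) U (req & wait)]) = {Ack, Grant, Crit, Halt}
EF A[(~req & wait) U (req & wait)]: least fixpoint, start Z0 = {Ack, Grant, Crit, Halt}, add states with some successor in Z. Z1 = {Ack, Send, Init, Grant, Crit, Halt}; fixed.
Sat(EF A[(~req & wait) U (req & wait)]) = {Ack, Send, Init, Grant, Crit, Halt}
EG (EF A[(~req & wait) U (req & wait)]): greatest fixpoint, start Z0 = {Ack, Send, Init, Grant, Crit, Halt}, keep only states in Sat with some successor in Z. Already a fixed point.
Sat(EG (EF A[(~req & wait) U (req & wait)])) = {Ack, Send, Init, Grant, Crit, Halt}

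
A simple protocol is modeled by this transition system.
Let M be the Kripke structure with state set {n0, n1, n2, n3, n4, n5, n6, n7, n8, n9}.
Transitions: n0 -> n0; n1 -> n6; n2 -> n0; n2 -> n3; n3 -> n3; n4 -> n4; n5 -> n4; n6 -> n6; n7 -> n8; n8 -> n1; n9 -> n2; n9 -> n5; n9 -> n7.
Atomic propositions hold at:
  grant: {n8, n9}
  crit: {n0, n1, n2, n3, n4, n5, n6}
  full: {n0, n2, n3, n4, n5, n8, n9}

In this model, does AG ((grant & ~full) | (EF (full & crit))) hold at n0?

Sat(~full) = {n1, n6, n7}
Sat(grant & ~full) = ∅
Sat(full & crit) = {n0, n2, n3, n4, n5}
EF (full & crit): least fixpoint, start Z0 = {n0, n2, n3, n4, n5}, add states with some successor in Z. Z1 = {n0, n2, n3, n4, n5, n9}; fixed.
Sat(EF (full & crit)) = {n0, n2, n3, n4, n5, n9}
Sat((grant & ~full) | (EF (full & crit))) = {n0, n2, n3, n4, n5, n9}
AG ((grant & ~full) | (EF (full & crit))): greatest fixpoint, start Z0 = {n0, n2, n3, n4, n5, n9}, keep only states in Sat with every successor in Z. Z1 = {n0, n2, n3, n4, n5}; fixed.
Sat(AG ((grant & ~full) | (EF (full & crit)))) = {n0, n2, n3, n4, n5}
n0 ∈ Sat(AG ((grant & ~full) | (EF (full & crit)))) = {n0, n2, n3, n4, n5}, so the formula holds at n0.

Yes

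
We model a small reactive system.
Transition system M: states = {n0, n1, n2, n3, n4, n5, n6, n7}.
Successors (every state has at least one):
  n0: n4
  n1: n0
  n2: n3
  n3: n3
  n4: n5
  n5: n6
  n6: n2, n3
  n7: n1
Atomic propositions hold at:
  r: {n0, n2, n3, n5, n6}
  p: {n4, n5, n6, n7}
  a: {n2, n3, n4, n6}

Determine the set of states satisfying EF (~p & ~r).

{n1, n7}

Sat(~p) = {n0, n1, n2, n3}
Sat(~r) = {n1, n4, n7}
Sat(~p & ~r) = {n1}
EF (~p & ~r): least fixpoint, start Z0 = {n1}, add states with some successor in Z. Z1 = {n1, n7}; fixed.
Sat(EF (~p & ~r)) = {n1, n7}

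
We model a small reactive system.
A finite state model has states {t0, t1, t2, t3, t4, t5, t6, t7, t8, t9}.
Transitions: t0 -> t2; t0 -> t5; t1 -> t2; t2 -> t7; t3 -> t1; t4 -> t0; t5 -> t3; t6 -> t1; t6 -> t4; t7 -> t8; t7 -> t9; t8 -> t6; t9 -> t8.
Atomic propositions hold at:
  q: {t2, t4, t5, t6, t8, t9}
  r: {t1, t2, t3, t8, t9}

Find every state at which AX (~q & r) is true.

{t3, t5}

Sat(~q) = {t0, t1, t3, t7}
Sat(~q & r) = {t1, t3}
Sat(AX (~q & r)) = {s : every successor in {t1, t3}} = {t3, t5}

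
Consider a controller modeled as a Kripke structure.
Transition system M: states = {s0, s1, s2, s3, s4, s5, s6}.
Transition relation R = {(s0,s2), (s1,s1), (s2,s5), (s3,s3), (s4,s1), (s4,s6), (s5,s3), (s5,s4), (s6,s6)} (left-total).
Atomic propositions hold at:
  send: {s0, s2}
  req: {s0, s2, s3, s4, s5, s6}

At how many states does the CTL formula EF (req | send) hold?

Sat(req | send) = {s0, s2, s3, s4, s5, s6}
EF (req | send): least fixpoint, start Z0 = {s0, s2, s3, s4, s5, s6}, add states with some successor in Z. Already a fixed point.
Sat(EF (req | send)) = {s0, s2, s3, s4, s5, s6}
|Sat(EF (req | send))| = |{s0, s2, s3, s4, s5, s6}| = 6.

6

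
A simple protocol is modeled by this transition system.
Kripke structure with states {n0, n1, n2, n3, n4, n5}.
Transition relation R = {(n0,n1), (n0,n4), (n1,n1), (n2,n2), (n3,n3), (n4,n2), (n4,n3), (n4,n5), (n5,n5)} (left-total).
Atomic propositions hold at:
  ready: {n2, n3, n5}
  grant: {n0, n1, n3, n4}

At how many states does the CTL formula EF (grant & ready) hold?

3

Sat(grant & ready) = {n3}
EF (grant & ready): least fixpoint, start Z0 = {n3}, add states with some successor in Z. Z1 = {n3, n4}; Z2 = {n0, n3, n4}; fixed.
Sat(EF (grant & ready)) = {n0, n3, n4}
|Sat(EF (grant & ready))| = |{n0, n3, n4}| = 3.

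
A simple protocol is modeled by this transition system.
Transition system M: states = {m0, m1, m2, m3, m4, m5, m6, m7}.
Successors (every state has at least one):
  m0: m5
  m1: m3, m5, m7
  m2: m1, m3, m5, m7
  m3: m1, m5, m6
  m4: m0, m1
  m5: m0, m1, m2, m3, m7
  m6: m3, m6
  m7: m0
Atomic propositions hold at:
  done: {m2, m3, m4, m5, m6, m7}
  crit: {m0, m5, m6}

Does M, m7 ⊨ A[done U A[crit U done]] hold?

Yes

A[crit U done]: least fixpoint, start Z0 = Sat(done) = {m2, m3, m4, m5, m6, m7}, add states in Sat(crit) with every successor in Z. Z1 = {m0, m2, m3, m4, m5, m6, m7}; fixed.
Sat(A[crit U done]) = {m0, m2, m3, m4, m5, m6, m7}
A[done U A[crit U done]]: least fixpoint, start Z0 = Sat(A[crit U done]) = {m0, m2, m3, m4, m5, m6, m7}, add states in Sat(done) with every successor in Z. Already a fixed point.
Sat(A[done U A[crit U done]]) = {m0, m2, m3, m4, m5, m6, m7}
m7 ∈ Sat(A[done U A[crit U done]]) = {m0, m2, m3, m4, m5, m6, m7}, so the formula holds at m7.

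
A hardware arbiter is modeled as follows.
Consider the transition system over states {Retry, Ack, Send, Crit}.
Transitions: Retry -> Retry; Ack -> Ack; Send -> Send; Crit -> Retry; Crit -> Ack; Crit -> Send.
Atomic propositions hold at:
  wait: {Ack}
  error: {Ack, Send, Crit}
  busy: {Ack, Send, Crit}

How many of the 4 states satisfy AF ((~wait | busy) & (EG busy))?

Sat(~wait) = {Retry, Send, Crit}
Sat(~wait | busy) = {Retry, Ack, Send, Crit}
EG busy: greatest fixpoint, start Z0 = {Ack, Send, Crit}, keep only states in Sat with some successor in Z. Already a fixed point.
Sat(EG busy) = {Ack, Send, Crit}
Sat((~wait | busy) & (EG busy)) = {Ack, Send, Crit}
AF ((~wait | busy) & (EG busy)): least fixpoint, start Z0 = {Ack, Send, Crit}, add states with every successor in Z. Already a fixed point.
Sat(AF ((~wait | busy) & (EG busy))) = {Ack, Send, Crit}
|Sat(AF ((~wait | busy) & (EG busy)))| = |{Ack, Send, Crit}| = 3.

3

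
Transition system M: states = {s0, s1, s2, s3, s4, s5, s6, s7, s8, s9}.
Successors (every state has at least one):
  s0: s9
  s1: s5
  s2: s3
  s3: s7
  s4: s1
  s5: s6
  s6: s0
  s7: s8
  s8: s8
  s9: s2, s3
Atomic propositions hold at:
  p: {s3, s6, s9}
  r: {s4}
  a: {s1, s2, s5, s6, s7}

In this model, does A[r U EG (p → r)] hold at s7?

Sat(p → r) = {s0, s1, s2, s4, s5, s7, s8}
EG (p → r): greatest fixpoint, start Z0 = {s0, s1, s2, s4, s5, s7, s8}, keep only states in Sat with some successor in Z. Z1 = {s1, s4, s7, s8}; Z2 = {s4, s7, s8}; Z3 = {s7, s8}; fixed.
Sat(EG (p → r)) = {s7, s8}
A[r U EG (p → r)]: least fixpoint, start Z0 = Sat(EG (p → r)) = {s7, s8}, add states in Sat(r) with every successor in Z. Already a fixed point.
Sat(A[r U EG (p → r)]) = {s7, s8}
s7 ∈ Sat(A[r U EG (p → r)]) = {s7, s8}, so the formula holds at s7.

Yes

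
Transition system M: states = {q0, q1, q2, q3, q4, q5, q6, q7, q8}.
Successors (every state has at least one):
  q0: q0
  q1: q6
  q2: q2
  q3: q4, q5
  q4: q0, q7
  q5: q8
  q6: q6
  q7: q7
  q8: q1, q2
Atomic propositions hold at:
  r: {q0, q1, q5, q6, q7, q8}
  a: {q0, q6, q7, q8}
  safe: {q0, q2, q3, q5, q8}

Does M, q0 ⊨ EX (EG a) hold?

EG a: greatest fixpoint, start Z0 = {q0, q6, q7, q8}, keep only states in Sat with some successor in Z. Z1 = {q0, q6, q7}; fixed.
Sat(EG a) = {q0, q6, q7}
Sat(EX (EG a)) = {s : some successor in {q0, q6, q7}} = {q0, q1, q4, q6, q7}
q0 ∈ Sat(EX (EG a)) = {q0, q1, q4, q6, q7}, so the formula holds at q0.

Yes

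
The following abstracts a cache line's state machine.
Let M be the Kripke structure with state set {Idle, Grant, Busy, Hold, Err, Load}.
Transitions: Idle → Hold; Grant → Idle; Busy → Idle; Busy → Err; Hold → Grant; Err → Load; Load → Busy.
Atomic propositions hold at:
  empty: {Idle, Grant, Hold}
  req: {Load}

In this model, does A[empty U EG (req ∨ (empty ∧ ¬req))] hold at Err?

Sat(¬req) = {Idle, Grant, Busy, Hold, Err}
Sat(empty ∧ ¬req) = {Idle, Grant, Hold}
Sat(req ∨ (empty ∧ ¬req)) = {Idle, Grant, Hold, Load}
EG (req ∨ (empty ∧ ¬req)): greatest fixpoint, start Z0 = {Idle, Grant, Hold, Load}, keep only states in Sat with some successor in Z. Z1 = {Idle, Grant, Hold}; fixed.
Sat(EG (req ∨ (empty ∧ ¬req))) = {Idle, Grant, Hold}
A[empty U EG (req ∨ (empty ∧ ¬req))]: least fixpoint, start Z0 = Sat(EG (req ∨ (empty ∧ ¬req))) = {Idle, Grant, Hold}, add states in Sat(empty) with every successor in Z. Already a fixed point.
Sat(A[empty U EG (req ∨ (empty ∧ ¬req))]) = {Idle, Grant, Hold}
Err ∉ Sat(A[empty U EG (req ∨ (empty ∧ ¬req))]) = {Idle, Grant, Hold}, so the formula does not hold at Err.

No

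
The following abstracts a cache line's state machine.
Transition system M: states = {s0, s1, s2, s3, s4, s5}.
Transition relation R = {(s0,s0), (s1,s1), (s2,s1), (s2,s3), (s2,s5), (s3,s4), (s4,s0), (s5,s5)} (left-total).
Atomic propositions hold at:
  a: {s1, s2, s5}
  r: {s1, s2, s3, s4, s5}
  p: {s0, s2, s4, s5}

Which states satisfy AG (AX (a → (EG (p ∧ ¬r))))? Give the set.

{s0, s3, s4}

Sat(¬r) = {s0}
Sat(p ∧ ¬r) = {s0}
EG (p ∧ ¬r): greatest fixpoint, start Z0 = {s0}, keep only states in Sat with some successor in Z. Already a fixed point.
Sat(EG (p ∧ ¬r)) = {s0}
Sat(a → (EG (p ∧ ¬r))) = {s0, s3, s4}
Sat(AX (a → (EG (p ∧ ¬r)))) = {s : every successor in {s0, s3, s4}} = {s0, s3, s4}
AG (AX (a → (EG (p ∧ ¬r)))): greatest fixpoint, start Z0 = {s0, s3, s4}, keep only states in Sat with every successor in Z. Already a fixed point.
Sat(AG (AX (a → (EG (p ∧ ¬r))))) = {s0, s3, s4}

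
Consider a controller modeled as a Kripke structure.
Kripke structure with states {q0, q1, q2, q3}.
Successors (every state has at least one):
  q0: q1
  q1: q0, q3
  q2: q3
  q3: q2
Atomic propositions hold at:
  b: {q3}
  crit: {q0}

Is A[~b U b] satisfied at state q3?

Sat(~b) = {q0, q1, q2}
A[~b U b]: least fixpoint, start Z0 = Sat(b) = {q3}, add states in Sat(~b) with every successor in Z. Z1 = {q2, q3}; fixed.
Sat(A[~b U b]) = {q2, q3}
q3 ∈ Sat(A[~b U b]) = {q2, q3}, so the formula holds at q3.

Yes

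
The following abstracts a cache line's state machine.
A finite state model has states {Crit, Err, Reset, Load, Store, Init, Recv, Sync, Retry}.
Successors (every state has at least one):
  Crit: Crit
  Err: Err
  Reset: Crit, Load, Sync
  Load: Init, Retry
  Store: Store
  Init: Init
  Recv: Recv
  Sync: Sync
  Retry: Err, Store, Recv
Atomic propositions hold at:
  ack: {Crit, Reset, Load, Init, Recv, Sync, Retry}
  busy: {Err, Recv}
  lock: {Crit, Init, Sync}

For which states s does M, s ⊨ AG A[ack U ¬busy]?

Sat(¬busy) = {Crit, Reset, Load, Store, Init, Sync, Retry}
A[ack U ¬busy]: least fixpoint, start Z0 = Sat(¬busy) = {Crit, Reset, Load, Store, Init, Sync, Retry}, add states in Sat(ack) with every successor in Z. Already a fixed point.
Sat(A[ack U ¬busy]) = {Crit, Reset, Load, Store, Init, Sync, Retry}
AG A[ack U ¬busy]: greatest fixpoint, start Z0 = {Crit, Reset, Load, Store, Init, Sync, Retry}, keep only states in Sat with every successor in Z. Z1 = {Crit, Reset, Load, Store, Init, Sync}; Z2 = {Crit, Reset, Store, Init, Sync}; Z3 = {Crit, Store, Init, Sync}; fixed.
Sat(AG A[ack U ¬busy]) = {Crit, Store, Init, Sync}

{Crit, Store, Init, Sync}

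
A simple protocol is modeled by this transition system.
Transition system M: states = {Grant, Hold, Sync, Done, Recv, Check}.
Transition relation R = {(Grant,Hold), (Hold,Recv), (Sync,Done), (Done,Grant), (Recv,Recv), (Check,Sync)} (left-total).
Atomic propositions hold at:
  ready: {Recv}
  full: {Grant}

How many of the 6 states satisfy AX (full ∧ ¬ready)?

Sat(¬ready) = {Grant, Hold, Sync, Done, Check}
Sat(full ∧ ¬ready) = {Grant}
Sat(AX (full ∧ ¬ready)) = {s : every successor in {Grant}} = {Done}
|Sat(AX (full ∧ ¬ready))| = |{Done}| = 1.

1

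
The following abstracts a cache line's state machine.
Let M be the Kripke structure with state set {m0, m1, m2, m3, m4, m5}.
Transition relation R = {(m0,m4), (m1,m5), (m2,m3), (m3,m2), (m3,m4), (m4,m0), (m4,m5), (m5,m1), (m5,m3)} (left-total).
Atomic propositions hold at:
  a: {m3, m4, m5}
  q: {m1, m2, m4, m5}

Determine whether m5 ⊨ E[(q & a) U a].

Yes

Sat(q & a) = {m4, m5}
E[(q & a) U a]: least fixpoint, start Z0 = Sat(a) = {m3, m4, m5}, add states in Sat(q & a) with some successor in Z. Already a fixed point.
Sat(E[(q & a) U a]) = {m3, m4, m5}
m5 ∈ Sat(E[(q & a) U a]) = {m3, m4, m5}, so the formula holds at m5.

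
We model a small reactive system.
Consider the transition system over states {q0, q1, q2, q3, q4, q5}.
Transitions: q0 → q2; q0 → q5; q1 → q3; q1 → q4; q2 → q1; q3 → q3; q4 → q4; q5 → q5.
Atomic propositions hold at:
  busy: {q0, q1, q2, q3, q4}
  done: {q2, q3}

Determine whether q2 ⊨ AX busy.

Sat(AX busy) = {s : every successor in {q0, q1, q2, q3, q4}} = {q1, q2, q3, q4}
q2 ∈ Sat(AX busy) = {q1, q2, q3, q4}, so the formula holds at q2.

Yes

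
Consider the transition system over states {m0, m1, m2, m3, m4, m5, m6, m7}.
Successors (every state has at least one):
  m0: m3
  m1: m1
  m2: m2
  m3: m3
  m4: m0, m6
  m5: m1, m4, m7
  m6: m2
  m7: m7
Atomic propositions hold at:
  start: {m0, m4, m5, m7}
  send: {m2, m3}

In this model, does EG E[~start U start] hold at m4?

No

Sat(~start) = {m1, m2, m3, m6}
E[~start U start]: least fixpoint, start Z0 = Sat(start) = {m0, m4, m5, m7}, add states in Sat(~start) with some successor in Z. Already a fixed point.
Sat(E[~start U start]) = {m0, m4, m5, m7}
EG E[~start U start]: greatest fixpoint, start Z0 = {m0, m4, m5, m7}, keep only states in Sat with some successor in Z. Z1 = {m4, m5, m7}; Z2 = {m5, m7}; fixed.
Sat(EG E[~start U start]) = {m5, m7}
m4 ∉ Sat(EG E[~start U start]) = {m5, m7}, so the formula does not hold at m4.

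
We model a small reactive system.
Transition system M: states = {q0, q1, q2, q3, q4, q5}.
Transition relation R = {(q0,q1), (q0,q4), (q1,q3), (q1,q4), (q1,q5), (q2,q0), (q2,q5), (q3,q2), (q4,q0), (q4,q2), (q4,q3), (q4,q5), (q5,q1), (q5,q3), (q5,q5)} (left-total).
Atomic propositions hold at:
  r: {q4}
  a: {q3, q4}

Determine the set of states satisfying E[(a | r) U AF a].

Sat(a | r) = {q3, q4}
AF a: least fixpoint, start Z0 = {q3, q4}, add states with every successor in Z. Already a fixed point.
Sat(AF a) = {q3, q4}
E[(a | r) U AF a]: least fixpoint, start Z0 = Sat(AF a) = {q3, q4}, add states in Sat(a | r) with some successor in Z. Already a fixed point.
Sat(E[(a | r) U AF a]) = {q3, q4}

{q3, q4}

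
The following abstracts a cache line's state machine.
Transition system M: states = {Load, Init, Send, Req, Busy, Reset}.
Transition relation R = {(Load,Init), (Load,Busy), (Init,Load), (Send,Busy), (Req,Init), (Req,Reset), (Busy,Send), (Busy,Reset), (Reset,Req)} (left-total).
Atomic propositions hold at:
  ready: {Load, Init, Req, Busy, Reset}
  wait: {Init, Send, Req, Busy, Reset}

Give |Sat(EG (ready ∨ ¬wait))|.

5

Sat(¬wait) = {Load}
Sat(ready ∨ ¬wait) = {Load, Init, Req, Busy, Reset}
EG (ready ∨ ¬wait): greatest fixpoint, start Z0 = {Load, Init, Req, Busy, Reset}, keep only states in Sat with some successor in Z. Already a fixed point.
Sat(EG (ready ∨ ¬wait)) = {Load, Init, Req, Busy, Reset}
|Sat(EG (ready ∨ ¬wait))| = |{Load, Init, Req, Busy, Reset}| = 5.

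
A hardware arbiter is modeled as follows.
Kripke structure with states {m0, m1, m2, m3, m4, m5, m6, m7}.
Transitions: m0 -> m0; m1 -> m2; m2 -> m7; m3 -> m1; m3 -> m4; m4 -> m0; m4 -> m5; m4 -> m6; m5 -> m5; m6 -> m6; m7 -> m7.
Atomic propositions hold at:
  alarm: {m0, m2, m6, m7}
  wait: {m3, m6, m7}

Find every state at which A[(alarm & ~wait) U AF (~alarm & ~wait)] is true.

Sat(~wait) = {m0, m1, m2, m4, m5}
Sat(alarm & ~wait) = {m0, m2}
Sat(~alarm) = {m1, m3, m4, m5}
Sat(~alarm & ~wait) = {m1, m4, m5}
AF (~alarm & ~wait): least fixpoint, start Z0 = {m1, m4, m5}, add states with every successor in Z. Z1 = {m1, m3, m4, m5}; fixed.
Sat(AF (~alarm & ~wait)) = {m1, m3, m4, m5}
A[(alarm & ~wait) U AF (~alarm & ~wait)]: least fixpoint, start Z0 = Sat(AF (~alarm & ~wait)) = {m1, m3, m4, m5}, add states in Sat(alarm & ~wait) with every successor in Z. Already a fixed point.
Sat(A[(alarm & ~wait) U AF (~alarm & ~wait)]) = {m1, m3, m4, m5}

{m1, m3, m4, m5}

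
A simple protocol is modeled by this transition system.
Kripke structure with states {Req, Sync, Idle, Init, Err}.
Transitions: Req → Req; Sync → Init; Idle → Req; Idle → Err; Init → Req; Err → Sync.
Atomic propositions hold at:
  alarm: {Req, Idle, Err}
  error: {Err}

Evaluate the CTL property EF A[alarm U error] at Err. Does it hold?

A[alarm U error]: least fixpoint, start Z0 = Sat(error) = {Err}, add states in Sat(alarm) with every successor in Z. Already a fixed point.
Sat(A[alarm U error]) = {Err}
EF A[alarm U error]: least fixpoint, start Z0 = {Err}, add states with some successor in Z. Z1 = {Idle, Err}; fixed.
Sat(EF A[alarm U error]) = {Idle, Err}
Err ∈ Sat(EF A[alarm U error]) = {Idle, Err}, so the formula holds at Err.

Yes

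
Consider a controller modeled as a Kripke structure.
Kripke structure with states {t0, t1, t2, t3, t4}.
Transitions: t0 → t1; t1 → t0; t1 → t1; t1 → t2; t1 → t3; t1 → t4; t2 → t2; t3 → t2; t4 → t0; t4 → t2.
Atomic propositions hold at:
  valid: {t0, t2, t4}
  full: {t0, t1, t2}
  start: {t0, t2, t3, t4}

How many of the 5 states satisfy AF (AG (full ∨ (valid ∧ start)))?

Sat(valid ∧ start) = {t0, t2, t4}
Sat(full ∨ (valid ∧ start)) = {t0, t1, t2, t4}
AG (full ∨ (valid ∧ start)): greatest fixpoint, start Z0 = {t0, t1, t2, t4}, keep only states in Sat with every successor in Z. Z1 = {t0, t2, t4}; Z2 = {t2, t4}; Z3 = {t2}; fixed.
Sat(AG (full ∨ (valid ∧ start))) = {t2}
AF (AG (full ∨ (valid ∧ start))): least fixpoint, start Z0 = {t2}, add states with every successor in Z. Z1 = {t2, t3}; fixed.
Sat(AF (AG (full ∨ (valid ∧ start)))) = {t2, t3}
|Sat(AF (AG (full ∨ (valid ∧ start))))| = |{t2, t3}| = 2.

2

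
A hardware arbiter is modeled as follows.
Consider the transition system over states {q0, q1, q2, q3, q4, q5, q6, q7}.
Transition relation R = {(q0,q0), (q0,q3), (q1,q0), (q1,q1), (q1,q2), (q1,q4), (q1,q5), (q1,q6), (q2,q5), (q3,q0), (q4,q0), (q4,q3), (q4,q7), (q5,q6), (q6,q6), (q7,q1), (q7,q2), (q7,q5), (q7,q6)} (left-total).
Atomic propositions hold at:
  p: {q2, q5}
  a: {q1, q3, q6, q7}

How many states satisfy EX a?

Sat(EX a) = {s : some successor in {q1, q3, q6, q7}} = {q0, q1, q4, q5, q6, q7}
|Sat(EX a)| = |{q0, q1, q4, q5, q6, q7}| = 6.

6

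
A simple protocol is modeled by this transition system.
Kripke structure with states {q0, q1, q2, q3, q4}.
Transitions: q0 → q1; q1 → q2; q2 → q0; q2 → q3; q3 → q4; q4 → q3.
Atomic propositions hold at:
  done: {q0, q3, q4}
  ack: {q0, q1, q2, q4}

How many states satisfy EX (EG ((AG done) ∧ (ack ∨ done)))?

AG done: greatest fixpoint, start Z0 = {q0, q3, q4}, keep only states in Sat with every successor in Z. Z1 = {q3, q4}; fixed.
Sat(AG done) = {q3, q4}
Sat(ack ∨ done) = {q0, q1, q2, q3, q4}
Sat((AG done) ∧ (ack ∨ done)) = {q3, q4}
EG ((AG done) ∧ (ack ∨ done)): greatest fixpoint, start Z0 = {q3, q4}, keep only states in Sat with some successor in Z. Already a fixed point.
Sat(EG ((AG done) ∧ (ack ∨ done))) = {q3, q4}
Sat(EX (EG ((AG done) ∧ (ack ∨ done)))) = {s : some successor in {q3, q4}} = {q2, q3, q4}
|Sat(EX (EG ((AG done) ∧ (ack ∨ done))))| = |{q2, q3, q4}| = 3.

3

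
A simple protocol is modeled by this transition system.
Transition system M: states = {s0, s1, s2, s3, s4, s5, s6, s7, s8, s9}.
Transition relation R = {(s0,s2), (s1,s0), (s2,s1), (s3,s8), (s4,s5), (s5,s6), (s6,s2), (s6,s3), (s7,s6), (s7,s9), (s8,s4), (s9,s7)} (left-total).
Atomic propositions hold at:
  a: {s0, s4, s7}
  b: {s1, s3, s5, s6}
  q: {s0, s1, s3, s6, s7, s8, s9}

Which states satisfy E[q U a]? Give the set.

E[q U a]: least fixpoint, start Z0 = Sat(a) = {s0, s4, s7}, add states in Sat(q) with some successor in Z. Z1 = {s0, s1, s4, s7, s8, s9}; Z2 = {s0, s1, s3, s4, s7, s8, s9}; Z3 = {s0, s1, s3, s4, s6, s7, s8, s9}; fixed.
Sat(E[q U a]) = {s0, s1, s3, s4, s6, s7, s8, s9}

{s0, s1, s3, s4, s6, s7, s8, s9}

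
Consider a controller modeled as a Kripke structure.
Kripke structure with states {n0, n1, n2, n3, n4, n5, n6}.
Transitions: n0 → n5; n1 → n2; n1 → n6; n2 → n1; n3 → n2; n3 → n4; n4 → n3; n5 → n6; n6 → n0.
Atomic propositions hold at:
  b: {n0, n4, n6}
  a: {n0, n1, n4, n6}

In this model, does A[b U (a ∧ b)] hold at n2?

No

Sat(a ∧ b) = {n0, n4, n6}
A[b U (a ∧ b)]: least fixpoint, start Z0 = Sat((a ∧ b)) = {n0, n4, n6}, add states in Sat(b) with every successor in Z. Already a fixed point.
Sat(A[b U (a ∧ b)]) = {n0, n4, n6}
n2 ∉ Sat(A[b U (a ∧ b)]) = {n0, n4, n6}, so the formula does not hold at n2.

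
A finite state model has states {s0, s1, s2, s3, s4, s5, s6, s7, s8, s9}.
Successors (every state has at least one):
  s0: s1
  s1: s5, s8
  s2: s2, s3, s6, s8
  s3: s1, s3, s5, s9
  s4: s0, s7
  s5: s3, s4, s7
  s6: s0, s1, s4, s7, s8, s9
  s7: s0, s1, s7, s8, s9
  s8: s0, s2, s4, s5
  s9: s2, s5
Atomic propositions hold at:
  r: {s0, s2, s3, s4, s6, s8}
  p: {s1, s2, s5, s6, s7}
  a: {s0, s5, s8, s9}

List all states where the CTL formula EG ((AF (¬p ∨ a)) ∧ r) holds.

{s3}

Sat(¬p) = {s0, s3, s4, s8, s9}
Sat(¬p ∨ a) = {s0, s3, s4, s5, s8, s9}
AF (¬p ∨ a): least fixpoint, start Z0 = {s0, s3, s4, s5, s8, s9}, add states with every successor in Z. Z1 = {s0, s1, s3, s4, s5, s8, s9}; fixed.
Sat(AF (¬p ∨ a)) = {s0, s1, s3, s4, s5, s8, s9}
Sat((AF (¬p ∨ a)) ∧ r) = {s0, s3, s4, s8}
EG ((AF (¬p ∨ a)) ∧ r): greatest fixpoint, start Z0 = {s0, s3, s4, s8}, keep only states in Sat with some successor in Z. Z1 = {s3, s4, s8}; Z2 = {s3, s8}; Z3 = {s3}; fixed.
Sat(EG ((AF (¬p ∨ a)) ∧ r)) = {s3}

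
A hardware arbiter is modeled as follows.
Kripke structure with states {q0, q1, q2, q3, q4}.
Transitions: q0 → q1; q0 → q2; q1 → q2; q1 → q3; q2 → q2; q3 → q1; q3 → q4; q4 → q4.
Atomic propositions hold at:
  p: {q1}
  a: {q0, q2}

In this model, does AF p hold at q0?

AF p: least fixpoint, start Z0 = {q1}, add states with every successor in Z. Already a fixed point.
Sat(AF p) = {q1}
q0 ∉ Sat(AF p) = {q1}, so the formula does not hold at q0.

No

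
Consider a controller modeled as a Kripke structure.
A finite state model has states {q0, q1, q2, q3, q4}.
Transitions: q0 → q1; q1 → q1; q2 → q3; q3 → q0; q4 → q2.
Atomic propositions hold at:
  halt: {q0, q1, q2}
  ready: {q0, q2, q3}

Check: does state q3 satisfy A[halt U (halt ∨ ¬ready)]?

No

Sat(¬ready) = {q1, q4}
Sat(halt ∨ ¬ready) = {q0, q1, q2, q4}
A[halt U (halt ∨ ¬ready)]: least fixpoint, start Z0 = Sat((halt ∨ ¬ready)) = {q0, q1, q2, q4}, add states in Sat(halt) with every successor in Z. Already a fixed point.
Sat(A[halt U (halt ∨ ¬ready)]) = {q0, q1, q2, q4}
q3 ∉ Sat(A[halt U (halt ∨ ¬ready)]) = {q0, q1, q2, q4}, so the formula does not hold at q3.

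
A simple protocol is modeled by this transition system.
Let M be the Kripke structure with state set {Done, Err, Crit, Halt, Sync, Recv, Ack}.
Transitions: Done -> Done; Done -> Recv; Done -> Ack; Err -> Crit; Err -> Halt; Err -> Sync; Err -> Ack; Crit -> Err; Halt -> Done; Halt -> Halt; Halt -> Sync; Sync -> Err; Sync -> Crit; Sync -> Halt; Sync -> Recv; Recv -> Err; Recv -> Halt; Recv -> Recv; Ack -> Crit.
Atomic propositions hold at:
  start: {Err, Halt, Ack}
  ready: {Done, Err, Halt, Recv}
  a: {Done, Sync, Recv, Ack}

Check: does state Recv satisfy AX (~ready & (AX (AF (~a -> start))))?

Sat(~ready) = {Crit, Sync, Ack}
Sat(~a) = {Err, Crit, Halt}
Sat(~a -> start) = {Done, Err, Halt, Sync, Recv, Ack}
AF (~a -> start): least fixpoint, start Z0 = {Done, Err, Halt, Sync, Recv, Ack}, add states with every successor in Z. Z1 = {Done, Err, Crit, Halt, Sync, Recv, Ack}; fixed.
Sat(AF (~a -> start)) = {Done, Err, Crit, Halt, Sync, Recv, Ack}
Sat(AX (AF (~a -> start))) = {s : every successor in {Done, Err, Crit, Halt, Sync, Recv, Ack}} = {Done, Err, Crit, Halt, Sync, Recv, Ack}
Sat(~ready & (AX (AF (~a -> start)))) = {Crit, Sync, Ack}
Sat(AX (~ready & (AX (AF (~a -> start))))) = {s : every successor in {Crit, Sync, Ack}} = {Ack}
Recv ∉ Sat(AX (~ready & (AX (AF (~a -> start))))) = {Ack}, so the formula does not hold at Recv.

No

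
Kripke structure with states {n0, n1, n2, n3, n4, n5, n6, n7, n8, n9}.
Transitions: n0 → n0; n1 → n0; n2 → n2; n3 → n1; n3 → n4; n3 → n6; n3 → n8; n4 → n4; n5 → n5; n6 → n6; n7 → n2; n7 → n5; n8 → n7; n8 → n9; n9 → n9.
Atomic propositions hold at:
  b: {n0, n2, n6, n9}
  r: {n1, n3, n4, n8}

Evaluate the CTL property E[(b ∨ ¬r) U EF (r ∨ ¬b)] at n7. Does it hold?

Yes

Sat(¬r) = {n0, n2, n5, n6, n7, n9}
Sat(b ∨ ¬r) = {n0, n2, n5, n6, n7, n9}
Sat(¬b) = {n1, n3, n4, n5, n7, n8}
Sat(r ∨ ¬b) = {n1, n3, n4, n5, n7, n8}
EF (r ∨ ¬b): least fixpoint, start Z0 = {n1, n3, n4, n5, n7, n8}, add states with some successor in Z. Already a fixed point.
Sat(EF (r ∨ ¬b)) = {n1, n3, n4, n5, n7, n8}
E[(b ∨ ¬r) U EF (r ∨ ¬b)]: least fixpoint, start Z0 = Sat(EF (r ∨ ¬b)) = {n1, n3, n4, n5, n7, n8}, add states in Sat(b ∨ ¬r) with some successor in Z. Already a fixed point.
Sat(E[(b ∨ ¬r) U EF (r ∨ ¬b)]) = {n1, n3, n4, n5, n7, n8}
n7 ∈ Sat(E[(b ∨ ¬r) U EF (r ∨ ¬b)]) = {n1, n3, n4, n5, n7, n8}, so the formula holds at n7.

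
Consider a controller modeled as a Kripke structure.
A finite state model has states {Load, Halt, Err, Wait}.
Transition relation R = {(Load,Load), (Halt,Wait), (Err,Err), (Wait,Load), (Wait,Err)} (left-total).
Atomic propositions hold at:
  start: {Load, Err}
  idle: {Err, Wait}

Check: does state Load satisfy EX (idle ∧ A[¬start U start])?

Sat(¬start) = {Halt, Wait}
A[¬start U start]: least fixpoint, start Z0 = Sat(start) = {Load, Err}, add states in Sat(¬start) with every successor in Z. Z1 = {Load, Err, Wait}; Z2 = {Load, Halt, Err, Wait}; fixed.
Sat(A[¬start U start]) = {Load, Halt, Err, Wait}
Sat(idle ∧ A[¬start U start]) = {Err, Wait}
Sat(EX (idle ∧ A[¬start U start])) = {s : some successor in {Err, Wait}} = {Halt, Err, Wait}
Load ∉ Sat(EX (idle ∧ A[¬start U start])) = {Halt, Err, Wait}, so the formula does not hold at Load.

No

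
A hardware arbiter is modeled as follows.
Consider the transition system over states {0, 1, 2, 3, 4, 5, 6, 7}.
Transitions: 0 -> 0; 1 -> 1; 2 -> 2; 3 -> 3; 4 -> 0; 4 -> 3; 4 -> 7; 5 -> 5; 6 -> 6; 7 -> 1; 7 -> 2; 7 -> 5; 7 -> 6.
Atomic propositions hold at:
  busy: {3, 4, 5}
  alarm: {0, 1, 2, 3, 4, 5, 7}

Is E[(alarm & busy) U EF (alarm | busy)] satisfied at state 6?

No

Sat(alarm & busy) = {3, 4, 5}
Sat(alarm | busy) = {0, 1, 2, 3, 4, 5, 7}
EF (alarm | busy): least fixpoint, start Z0 = {0, 1, 2, 3, 4, 5, 7}, add states with some successor in Z. Already a fixed point.
Sat(EF (alarm | busy)) = {0, 1, 2, 3, 4, 5, 7}
E[(alarm & busy) U EF (alarm | busy)]: least fixpoint, start Z0 = Sat(EF (alarm | busy)) = {0, 1, 2, 3, 4, 5, 7}, add states in Sat(alarm & busy) with some successor in Z. Already a fixed point.
Sat(E[(alarm & busy) U EF (alarm | busy)]) = {0, 1, 2, 3, 4, 5, 7}
6 ∉ Sat(E[(alarm & busy) U EF (alarm | busy)]) = {0, 1, 2, 3, 4, 5, 7}, so the formula does not hold at 6.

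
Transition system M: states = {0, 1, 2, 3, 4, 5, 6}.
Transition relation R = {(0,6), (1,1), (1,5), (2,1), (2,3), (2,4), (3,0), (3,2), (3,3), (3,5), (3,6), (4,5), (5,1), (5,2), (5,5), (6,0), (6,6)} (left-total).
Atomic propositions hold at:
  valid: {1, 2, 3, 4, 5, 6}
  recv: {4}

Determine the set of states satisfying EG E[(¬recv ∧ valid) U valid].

Sat(¬recv) = {0, 1, 2, 3, 5, 6}
Sat(¬recv ∧ valid) = {1, 2, 3, 5, 6}
E[(¬recv ∧ valid) U valid]: least fixpoint, start Z0 = Sat(valid) = {1, 2, 3, 4, 5, 6}, add states in Sat(¬recv ∧ valid) with some successor in Z. Already a fixed point.
Sat(E[(¬recv ∧ valid) U valid]) = {1, 2, 3, 4, 5, 6}
EG E[(¬recv ∧ valid) U valid]: greatest fixpoint, start Z0 = {1, 2, 3, 4, 5, 6}, keep only states in Sat with some successor in Z. Already a fixed point.
Sat(EG E[(¬recv ∧ valid) U valid]) = {1, 2, 3, 4, 5, 6}

{1, 2, 3, 4, 5, 6}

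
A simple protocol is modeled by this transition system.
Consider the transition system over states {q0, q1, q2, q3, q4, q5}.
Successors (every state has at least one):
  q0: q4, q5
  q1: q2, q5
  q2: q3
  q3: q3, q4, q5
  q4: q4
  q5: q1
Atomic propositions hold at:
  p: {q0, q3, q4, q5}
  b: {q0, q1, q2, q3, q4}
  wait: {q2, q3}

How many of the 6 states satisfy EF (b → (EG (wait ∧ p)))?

5

Sat(wait ∧ p) = {q3}
EG (wait ∧ p): greatest fixpoint, start Z0 = {q3}, keep only states in Sat with some successor in Z. Already a fixed point.
Sat(EG (wait ∧ p)) = {q3}
Sat(b → (EG (wait ∧ p))) = {q3, q5}
EF (b → (EG (wait ∧ p))): least fixpoint, start Z0 = {q3, q5}, add states with some successor in Z. Z1 = {q0, q1, q2, q3, q5}; fixed.
Sat(EF (b → (EG (wait ∧ p)))) = {q0, q1, q2, q3, q5}
|Sat(EF (b → (EG (wait ∧ p))))| = |{q0, q1, q2, q3, q5}| = 5.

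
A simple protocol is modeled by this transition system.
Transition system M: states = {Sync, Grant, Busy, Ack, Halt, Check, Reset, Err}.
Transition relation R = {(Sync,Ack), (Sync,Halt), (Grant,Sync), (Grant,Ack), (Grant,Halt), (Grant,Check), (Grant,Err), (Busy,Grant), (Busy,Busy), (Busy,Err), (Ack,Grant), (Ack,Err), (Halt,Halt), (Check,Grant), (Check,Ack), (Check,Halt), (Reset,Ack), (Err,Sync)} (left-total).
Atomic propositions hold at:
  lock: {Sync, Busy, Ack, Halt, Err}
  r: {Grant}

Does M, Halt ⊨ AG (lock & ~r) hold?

Sat(~r) = {Sync, Busy, Ack, Halt, Check, Reset, Err}
Sat(lock & ~r) = {Sync, Busy, Ack, Halt, Err}
AG (lock & ~r): greatest fixpoint, start Z0 = {Sync, Busy, Ack, Halt, Err}, keep only states in Sat with every successor in Z. Z1 = {Sync, Halt, Err}; Z2 = {Halt, Err}; Z3 = {Halt}; fixed.
Sat(AG (lock & ~r)) = {Halt}
Halt ∈ Sat(AG (lock & ~r)) = {Halt}, so the formula holds at Halt.

Yes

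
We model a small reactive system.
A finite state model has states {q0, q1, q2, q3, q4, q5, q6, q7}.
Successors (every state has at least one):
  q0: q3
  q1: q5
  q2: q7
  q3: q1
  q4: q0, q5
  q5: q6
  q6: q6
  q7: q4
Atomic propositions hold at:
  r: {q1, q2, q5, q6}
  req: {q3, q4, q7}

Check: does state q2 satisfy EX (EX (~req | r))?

No

Sat(~req) = {q0, q1, q2, q5, q6}
Sat(~req | r) = {q0, q1, q2, q5, q6}
Sat(EX (~req | r)) = {s : some successor in {q0, q1, q2, q5, q6}} = {q1, q3, q4, q5, q6}
Sat(EX (EX (~req | r))) = {s : some successor in {q1, q3, q4, q5, q6}} = {q0, q1, q3, q4, q5, q6, q7}
q2 ∉ Sat(EX (EX (~req | r))) = {q0, q1, q3, q4, q5, q6, q7}, so the formula does not hold at q2.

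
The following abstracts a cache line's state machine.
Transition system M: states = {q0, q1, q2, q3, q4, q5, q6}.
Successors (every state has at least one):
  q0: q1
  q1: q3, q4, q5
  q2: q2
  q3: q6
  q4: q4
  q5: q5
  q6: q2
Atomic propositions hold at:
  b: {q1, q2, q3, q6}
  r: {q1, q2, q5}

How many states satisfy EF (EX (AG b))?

5

AG b: greatest fixpoint, start Z0 = {q1, q2, q3, q6}, keep only states in Sat with every successor in Z. Z1 = {q2, q3, q6}; fixed.
Sat(AG b) = {q2, q3, q6}
Sat(EX (AG b)) = {s : some successor in {q2, q3, q6}} = {q1, q2, q3, q6}
EF (EX (AG b)): least fixpoint, start Z0 = {q1, q2, q3, q6}, add states with some successor in Z. Z1 = {q0, q1, q2, q3, q6}; fixed.
Sat(EF (EX (AG b))) = {q0, q1, q2, q3, q6}
|Sat(EF (EX (AG b)))| = |{q0, q1, q2, q3, q6}| = 5.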